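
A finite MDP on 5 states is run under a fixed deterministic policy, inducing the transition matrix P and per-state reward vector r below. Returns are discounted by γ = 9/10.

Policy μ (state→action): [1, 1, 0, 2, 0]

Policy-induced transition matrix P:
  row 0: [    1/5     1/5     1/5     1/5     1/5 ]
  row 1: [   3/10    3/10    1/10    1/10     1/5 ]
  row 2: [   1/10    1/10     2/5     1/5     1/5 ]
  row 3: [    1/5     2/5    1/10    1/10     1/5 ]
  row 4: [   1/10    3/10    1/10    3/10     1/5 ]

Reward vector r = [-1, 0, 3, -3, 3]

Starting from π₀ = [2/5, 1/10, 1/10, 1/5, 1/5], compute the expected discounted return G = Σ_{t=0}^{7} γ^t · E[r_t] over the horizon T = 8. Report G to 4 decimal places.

G = 1.7132

t=0: π = [0.4000, 0.1000, 0.1000, 0.2000, 0.2000], E[r] = -0.1000, γ^t·E[r] = -0.100000, running G = -0.100000
t=1: π = [0.1800, 0.2600, 0.1700, 0.1900, 0.2000], E[r] = 0.3600, γ^t·E[r] = 0.324000, running G = 0.224000
t=2: π = [0.1890, 0.2670, 0.1690, 0.1750, 0.2000], E[r] = 0.3930, γ^t·E[r] = 0.318330, running G = 0.542330
t=3: π = [0.1898, 0.2648, 0.1696, 0.1758, 0.2000], E[r] = 0.3916, γ^t·E[r] = 0.285476, running G = 0.827806
t=4: π = [0.1895, 0.2647, 0.1699, 0.1759, 0.2000], E[r] = 0.3922, γ^t·E[r] = 0.257349, running G = 1.085155
t=5: π = [0.1895, 0.2647, 0.1699, 0.1759, 0.2000], E[r] = 0.3924, γ^t·E[r] = 0.231728, running G = 1.316883
t=6: π = [0.1895, 0.2647, 0.1699, 0.1759, 0.2000], E[r] = 0.3925, γ^t·E[r] = 0.208575, running G = 1.525458
t=7: π = [0.1895, 0.2647, 0.1699, 0.1759, 0.2000], E[r] = 0.3925, γ^t·E[r] = 0.187721, running G = 1.713179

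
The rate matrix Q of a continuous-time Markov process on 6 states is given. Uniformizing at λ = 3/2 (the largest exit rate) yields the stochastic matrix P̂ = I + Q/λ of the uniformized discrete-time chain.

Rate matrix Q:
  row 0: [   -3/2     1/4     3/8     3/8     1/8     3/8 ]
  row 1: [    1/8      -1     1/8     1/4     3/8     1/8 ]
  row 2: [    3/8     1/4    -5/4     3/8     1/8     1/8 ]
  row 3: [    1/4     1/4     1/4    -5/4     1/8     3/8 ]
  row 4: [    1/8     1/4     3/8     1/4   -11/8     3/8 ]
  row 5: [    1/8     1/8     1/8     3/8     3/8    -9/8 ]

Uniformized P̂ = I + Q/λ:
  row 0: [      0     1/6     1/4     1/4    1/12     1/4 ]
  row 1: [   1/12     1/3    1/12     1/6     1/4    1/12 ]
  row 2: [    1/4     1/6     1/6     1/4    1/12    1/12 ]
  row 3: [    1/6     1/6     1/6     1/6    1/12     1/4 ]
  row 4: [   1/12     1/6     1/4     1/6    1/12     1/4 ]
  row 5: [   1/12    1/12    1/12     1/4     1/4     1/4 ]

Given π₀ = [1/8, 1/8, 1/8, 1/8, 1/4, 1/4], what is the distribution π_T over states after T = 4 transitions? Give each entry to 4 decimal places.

t=0: π = [0.1250, 0.1250, 0.1250, 0.1250, 0.2500, 0.2500]
t=1: π = [0.1042, 0.1667, 0.1667, 0.2083, 0.1458, 0.2083]
t=2: π = [0.1198, 0.1771, 0.1563, 0.2066, 0.1458, 0.1944]
t=3: π = [0.1166, 0.1800, 0.1578, 0.2059, 0.1453, 0.1944]
t=4: π = [0.1171, 0.1805, 0.1573, 0.2057, 0.1457, 0.1937]

π = [0.1171, 0.1805, 0.1573, 0.2057, 0.1457, 0.1937]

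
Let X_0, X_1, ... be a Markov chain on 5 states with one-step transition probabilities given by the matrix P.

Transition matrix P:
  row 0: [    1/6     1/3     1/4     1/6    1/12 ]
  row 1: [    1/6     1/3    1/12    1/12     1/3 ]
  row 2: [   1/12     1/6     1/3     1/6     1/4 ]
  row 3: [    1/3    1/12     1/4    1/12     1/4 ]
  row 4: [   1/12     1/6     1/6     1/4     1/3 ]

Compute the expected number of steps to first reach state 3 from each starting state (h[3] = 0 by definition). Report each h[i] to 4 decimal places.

First-step conditioning: h[3] = 0; for i ≠ 3, h[i] = 1 + Σ_k P[i][k]·h[k].
  h[0] = 1 + 1/6·h[0] + 1/3·h[1] + 1/4·h[2] + 1/12·h[4]
  h[1] = 1 + 1/6·h[0] + 1/3·h[1] + 1/12·h[2] + 1/3·h[4]
  h[2] = 1 + 1/12·h[0] + 1/6·h[1] + 1/3·h[2] + 1/4·h[4]
  h[4] = 1 + 1/12·h[0] + 1/6·h[1] + 1/6·h[2] + 1/3·h[4]
Solving the 4×4 linear system over states ≠ 3 gives exactly h = [1228/203, 1300/203, 1188/203, 0, 1080/203] (h[3] = 0 is the target).

h = [6.0493, 6.4039, 5.8522, 0.0000, 5.3202]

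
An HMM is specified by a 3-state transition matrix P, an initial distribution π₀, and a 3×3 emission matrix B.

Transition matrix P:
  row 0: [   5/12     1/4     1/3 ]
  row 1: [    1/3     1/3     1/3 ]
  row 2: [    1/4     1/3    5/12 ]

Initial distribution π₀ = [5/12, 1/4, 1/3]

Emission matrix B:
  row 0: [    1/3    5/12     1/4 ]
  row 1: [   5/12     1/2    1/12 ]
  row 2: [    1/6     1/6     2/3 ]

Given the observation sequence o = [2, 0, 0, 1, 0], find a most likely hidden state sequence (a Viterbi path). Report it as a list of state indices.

t=0: δ = [1.042e-01, 2.083e-02, 2.222e-01]  (obs o_0=2)
t=1: δ = [1.852e-02, 3.086e-02, 1.543e-02]  ψ = [2, 2, 2]  (obs o_1=0)
t=2: δ = [3.429e-03, 4.287e-03, 1.715e-03]  ψ = [1, 1, 1]  (obs o_2=0)
t=3: δ = [5.954e-04, 7.144e-04, 2.381e-04]  ψ = [0, 1, 1]  (obs o_3=1)
t=4: δ = [8.269e-05, 9.923e-05, 3.969e-05]  ψ = [0, 1, 1]  (obs o_4=0)
backtrack: best end state = 1; path = [2, 1, 1, 1, 1]

path = [2, 1, 1, 1, 1]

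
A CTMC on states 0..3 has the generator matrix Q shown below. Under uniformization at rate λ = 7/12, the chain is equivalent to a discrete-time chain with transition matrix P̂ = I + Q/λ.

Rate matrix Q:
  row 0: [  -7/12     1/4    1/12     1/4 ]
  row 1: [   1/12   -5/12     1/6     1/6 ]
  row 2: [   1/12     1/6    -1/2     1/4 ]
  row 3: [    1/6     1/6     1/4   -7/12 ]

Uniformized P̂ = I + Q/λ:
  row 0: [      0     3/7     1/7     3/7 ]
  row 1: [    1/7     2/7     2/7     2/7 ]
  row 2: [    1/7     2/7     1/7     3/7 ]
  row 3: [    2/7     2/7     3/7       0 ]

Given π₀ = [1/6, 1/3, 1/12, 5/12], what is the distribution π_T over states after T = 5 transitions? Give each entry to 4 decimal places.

t=0: π = [0.1667, 0.3333, 0.0833, 0.4167]
t=1: π = [0.1786, 0.3095, 0.3095, 0.2024]
t=2: π = [0.1463, 0.3112, 0.2449, 0.2976]
t=3: π = [0.1645, 0.3066, 0.2724, 0.2566]
t=4: π = [0.1560, 0.3092, 0.2600, 0.2748]
t=5: π = [0.1598, 0.3080, 0.2655, 0.2666]

π = [0.1598, 0.3080, 0.2655, 0.2666]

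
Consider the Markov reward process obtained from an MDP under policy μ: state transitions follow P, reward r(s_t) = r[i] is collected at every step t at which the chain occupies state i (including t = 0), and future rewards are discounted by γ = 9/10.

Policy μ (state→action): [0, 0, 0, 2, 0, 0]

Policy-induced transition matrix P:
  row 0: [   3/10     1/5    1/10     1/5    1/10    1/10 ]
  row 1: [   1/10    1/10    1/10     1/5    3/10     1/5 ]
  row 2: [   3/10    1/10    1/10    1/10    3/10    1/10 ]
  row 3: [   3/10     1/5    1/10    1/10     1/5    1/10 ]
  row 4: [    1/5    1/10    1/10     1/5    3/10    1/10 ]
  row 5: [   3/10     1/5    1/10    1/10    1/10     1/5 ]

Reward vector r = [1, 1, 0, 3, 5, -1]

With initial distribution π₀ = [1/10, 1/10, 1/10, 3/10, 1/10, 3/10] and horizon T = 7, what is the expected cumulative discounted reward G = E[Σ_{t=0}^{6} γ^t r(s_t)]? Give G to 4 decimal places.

G = 8.7310

t=0: π = [0.1000, 0.1000, 0.1000, 0.3000, 0.1000, 0.3000], E[r] = 1.3000, γ^t·E[r] = 1.300000, running G = 1.300000
t=1: π = [0.2700, 0.1700, 0.1000, 0.1300, 0.1900, 0.1400], E[r] = 1.6400, γ^t·E[r] = 1.476000, running G = 2.776000
t=2: π = [0.2470, 0.1540, 0.1000, 0.1630, 0.2050, 0.1310], E[r] = 1.7840, γ^t·E[r] = 1.445040, running G = 4.221040
t=3: π = [0.2487, 0.1541, 0.1000, 0.1606, 0.2081, 0.1285], E[r] = 1.7966, γ^t·E[r] = 1.309721, running G = 5.530761
t=4: π = [0.2484, 0.1538, 0.1000, 0.1611, 0.2085, 0.1283], E[r] = 1.7997, γ^t·E[r] = 1.180757, running G = 6.711518
t=5: π = [0.2484, 0.1538, 0.1000, 0.1611, 0.2086, 0.1282], E[r] = 1.8000, γ^t·E[r] = 1.062871, running G = 7.774390
t=6: π = [0.2484, 0.1538, 0.1000, 0.1611, 0.2086, 0.1282], E[r] = 1.8000, γ^t·E[r] = 0.956619, running G = 8.731008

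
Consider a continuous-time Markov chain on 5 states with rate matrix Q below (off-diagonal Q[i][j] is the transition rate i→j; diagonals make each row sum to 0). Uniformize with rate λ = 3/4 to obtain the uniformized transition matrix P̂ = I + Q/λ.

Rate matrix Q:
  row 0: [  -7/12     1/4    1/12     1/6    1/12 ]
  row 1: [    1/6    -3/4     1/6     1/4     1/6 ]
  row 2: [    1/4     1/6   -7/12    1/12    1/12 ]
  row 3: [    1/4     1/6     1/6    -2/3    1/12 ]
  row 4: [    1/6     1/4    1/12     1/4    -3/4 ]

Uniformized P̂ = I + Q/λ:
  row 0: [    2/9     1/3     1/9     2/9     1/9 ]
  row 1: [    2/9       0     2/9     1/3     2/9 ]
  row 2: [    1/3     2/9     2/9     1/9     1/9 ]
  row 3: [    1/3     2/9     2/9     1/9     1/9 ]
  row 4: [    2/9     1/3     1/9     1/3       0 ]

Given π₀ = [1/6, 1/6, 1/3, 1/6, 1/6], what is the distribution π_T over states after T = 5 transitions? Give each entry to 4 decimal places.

t=0: π = [0.1667, 0.1667, 0.3333, 0.1667, 0.1667]
t=1: π = [0.2778, 0.2222, 0.1852, 0.2037, 0.1111]
t=2: π = [0.2654, 0.2160, 0.1790, 0.2160, 0.1235]
t=3: π = [0.2661, 0.2174, 0.1790, 0.2160, 0.1214]
t=4: π = [0.2661, 0.2170, 0.1792, 0.2160, 0.1218]
t=5: π = [0.2661, 0.2171, 0.1791, 0.2160, 0.1217]

π = [0.2661, 0.2171, 0.1791, 0.2160, 0.1217]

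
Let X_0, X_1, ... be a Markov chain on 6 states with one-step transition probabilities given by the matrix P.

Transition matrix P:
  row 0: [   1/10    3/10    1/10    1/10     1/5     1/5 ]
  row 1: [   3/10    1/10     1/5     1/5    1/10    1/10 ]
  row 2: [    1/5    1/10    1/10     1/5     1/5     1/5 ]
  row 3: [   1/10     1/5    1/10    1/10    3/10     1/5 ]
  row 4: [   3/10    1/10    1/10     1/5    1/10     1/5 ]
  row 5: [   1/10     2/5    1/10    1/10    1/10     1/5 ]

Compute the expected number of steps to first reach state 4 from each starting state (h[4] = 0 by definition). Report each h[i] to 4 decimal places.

First-step conditioning: h[4] = 0; for i ≠ 4, h[i] = 1 + Σ_k P[i][k]·h[k].
  h[0] = 1 + 1/10·h[0] + 3/10·h[1] + 1/10·h[2] + 1/10·h[3] + 1/5·h[5]
  h[1] = 1 + 3/10·h[0] + 1/10·h[1] + 1/5·h[2] + 1/5·h[3] + 1/10·h[5]
  h[2] = 1 + 1/5·h[0] + 1/10·h[1] + 1/10·h[2] + 1/5·h[3] + 1/5·h[5]
  h[3] = 1 + 1/10·h[0] + 1/5·h[1] + 1/10·h[2] + 1/10·h[3] + 1/5·h[5]
  h[5] = 1 + 1/10·h[0] + 2/5·h[1] + 1/10·h[2] + 1/10·h[3] + 1/5·h[5]
Solving the 5×5 linear system over states ≠ 4 gives exactly h = [365/63, 2200/357, 2020/357, 5545/1071, 0, 6865/1071] (h[4] = 0 is the target).

h = [5.7937, 6.1625, 5.6583, 5.1774, 0.0000, 6.4099]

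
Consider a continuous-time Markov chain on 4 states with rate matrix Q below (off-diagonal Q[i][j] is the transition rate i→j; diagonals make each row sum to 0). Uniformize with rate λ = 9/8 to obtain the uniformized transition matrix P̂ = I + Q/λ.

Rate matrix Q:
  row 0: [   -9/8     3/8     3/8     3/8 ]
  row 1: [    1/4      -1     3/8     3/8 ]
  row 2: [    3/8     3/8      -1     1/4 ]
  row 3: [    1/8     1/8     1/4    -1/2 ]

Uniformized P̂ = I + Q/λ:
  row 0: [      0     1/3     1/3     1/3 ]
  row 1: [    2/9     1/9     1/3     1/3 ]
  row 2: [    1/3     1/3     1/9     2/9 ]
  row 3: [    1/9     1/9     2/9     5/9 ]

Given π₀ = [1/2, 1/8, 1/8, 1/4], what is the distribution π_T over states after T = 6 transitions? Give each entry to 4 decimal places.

π = [0.1676, 0.2009, 0.2368, 0.3947]

t=0: π = [0.5000, 0.1250, 0.1250, 0.2500]
t=1: π = [0.0972, 0.2500, 0.2778, 0.3750]
t=2: π = [0.1898, 0.1944, 0.2299, 0.3858]
t=3: π = [0.1627, 0.2044, 0.2394, 0.3935]
t=4: π = [0.1689, 0.2005, 0.2364, 0.3942]
t=5: π = [0.1672, 0.2012, 0.2370, 0.3947]
t=6: π = [0.1676, 0.2009, 0.2368, 0.3947]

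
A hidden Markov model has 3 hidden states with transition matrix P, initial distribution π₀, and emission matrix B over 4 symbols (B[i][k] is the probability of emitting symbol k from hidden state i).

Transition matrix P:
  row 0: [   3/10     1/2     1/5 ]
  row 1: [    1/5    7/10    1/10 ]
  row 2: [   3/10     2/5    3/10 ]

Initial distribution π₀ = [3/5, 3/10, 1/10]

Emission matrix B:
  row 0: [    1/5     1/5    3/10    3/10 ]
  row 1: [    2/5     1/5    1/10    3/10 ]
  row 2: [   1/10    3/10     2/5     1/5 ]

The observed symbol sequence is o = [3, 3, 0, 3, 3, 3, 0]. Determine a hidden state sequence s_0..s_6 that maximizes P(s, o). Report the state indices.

path = [0, 1, 1, 1, 1, 1, 1]

t=0: δ = [1.800e-01, 9.000e-02, 2.000e-02]  (obs o_0=3)
t=1: δ = [1.620e-02, 2.700e-02, 7.200e-03]  ψ = [0, 0, 0]  (obs o_1=3)
t=2: δ = [1.080e-03, 7.560e-03, 3.240e-04]  ψ = [1, 1, 0]  (obs o_2=0)
t=3: δ = [4.536e-04, 1.588e-03, 1.512e-04]  ψ = [1, 1, 1]  (obs o_3=3)
t=4: δ = [9.526e-05, 3.334e-04, 3.175e-05]  ψ = [1, 1, 1]  (obs o_4=3)
t=5: δ = [2.000e-05, 7.001e-05, 6.668e-06]  ψ = [1, 1, 1]  (obs o_5=3)
t=6: δ = [2.801e-06, 1.960e-05, 7.001e-07]  ψ = [1, 1, 1]  (obs o_6=0)
backtrack: best end state = 1; path = [0, 1, 1, 1, 1, 1, 1]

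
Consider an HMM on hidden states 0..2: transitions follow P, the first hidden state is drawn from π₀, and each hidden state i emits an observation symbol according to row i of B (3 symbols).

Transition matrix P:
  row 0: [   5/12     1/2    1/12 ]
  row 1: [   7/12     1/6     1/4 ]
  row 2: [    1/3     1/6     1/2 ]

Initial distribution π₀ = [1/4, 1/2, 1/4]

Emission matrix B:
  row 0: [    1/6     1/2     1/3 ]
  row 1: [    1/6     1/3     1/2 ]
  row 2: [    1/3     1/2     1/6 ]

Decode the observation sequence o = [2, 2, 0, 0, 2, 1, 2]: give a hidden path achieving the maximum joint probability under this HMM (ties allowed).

t=0: δ = [8.333e-02, 2.500e-01, 4.167e-02]  (obs o_0=2)
t=1: δ = [4.861e-02, 2.083e-02, 1.042e-02]  ψ = [1, 0, 1]  (obs o_1=2)
t=2: δ = [3.376e-03, 4.051e-03, 1.736e-03]  ψ = [0, 0, 1]  (obs o_2=0)
t=3: δ = [3.938e-04, 2.813e-04, 3.376e-04]  ψ = [1, 0, 1]  (obs o_3=0)
t=4: δ = [5.470e-05, 9.846e-05, 2.813e-05]  ψ = [0, 0, 2]  (obs o_4=2)
t=5: δ = [2.872e-05, 9.117e-06, 1.231e-05]  ψ = [1, 0, 1]  (obs o_5=1)
t=6: δ = [3.989e-06, 7.179e-06, 1.026e-06]  ψ = [0, 0, 2]  (obs o_6=2)
backtrack: best end state = 1; path = [1, 0, 1, 0, 1, 0, 1]

path = [1, 0, 1, 0, 1, 0, 1]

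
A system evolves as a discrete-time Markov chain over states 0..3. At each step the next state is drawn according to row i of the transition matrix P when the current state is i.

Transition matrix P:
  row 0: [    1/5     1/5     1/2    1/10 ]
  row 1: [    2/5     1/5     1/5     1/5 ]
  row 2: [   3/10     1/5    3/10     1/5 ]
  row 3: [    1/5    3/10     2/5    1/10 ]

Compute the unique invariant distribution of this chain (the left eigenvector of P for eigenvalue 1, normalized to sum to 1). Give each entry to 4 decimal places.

π = [0.2781, 0.2157, 0.3497, 0.1565]

Balance equations π_j = Σ_i π_i·P[i][j]:
  π_0 = 1/5·π_0 + 2/5·π_1 + 3/10·π_2 + 1/5·π_3
  π_1 = 1/5·π_0 + 1/5·π_1 + 1/5·π_2 + 3/10·π_3
  π_2 = 1/2·π_0 + 1/5·π_1 + 3/10·π_2 + 2/5·π_3
  normalize: π_0 + π_1 + π_2 + π_3 = 1
Solving the linear system gives exactly π = [334/1201, 259/1201, 420/1201, 188/1201].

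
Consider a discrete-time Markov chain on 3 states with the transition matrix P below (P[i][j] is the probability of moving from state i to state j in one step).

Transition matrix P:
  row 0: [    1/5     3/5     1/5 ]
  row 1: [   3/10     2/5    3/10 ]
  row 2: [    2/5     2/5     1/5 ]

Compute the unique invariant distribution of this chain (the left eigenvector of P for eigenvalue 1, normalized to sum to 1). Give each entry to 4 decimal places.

π = [0.2951, 0.4590, 0.2459]

Balance equations π_j = Σ_i π_i·P[i][j]:
  π_0 = 1/5·π_0 + 3/10·π_1 + 2/5·π_2
  π_1 = 3/5·π_0 + 2/5·π_1 + 2/5·π_2
  normalize: π_0 + π_1 + π_2 = 1
Solving the linear system gives exactly π = [18/61, 28/61, 15/61].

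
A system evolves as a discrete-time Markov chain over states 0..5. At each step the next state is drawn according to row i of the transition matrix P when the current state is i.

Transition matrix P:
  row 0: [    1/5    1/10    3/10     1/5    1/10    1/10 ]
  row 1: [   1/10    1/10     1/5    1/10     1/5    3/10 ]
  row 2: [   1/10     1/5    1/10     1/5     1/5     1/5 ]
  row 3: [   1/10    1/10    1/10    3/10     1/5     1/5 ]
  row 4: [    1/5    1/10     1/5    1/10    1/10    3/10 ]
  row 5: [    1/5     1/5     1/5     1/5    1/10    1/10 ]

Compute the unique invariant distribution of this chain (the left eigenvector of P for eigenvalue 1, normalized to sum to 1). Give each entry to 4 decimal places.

π = [0.1494, 0.1373, 0.1781, 0.1902, 0.1506, 0.1944]

Balance equations π_j = Σ_i π_i·P[i][j]:
  π_0 = 1/5·π_0 + 1/10·π_1 + 1/10·π_2 + 1/10·π_3 + 1/5·π_4 + 1/5·π_5
  π_1 = 1/10·π_0 + 1/10·π_1 + 1/5·π_2 + 1/10·π_3 + 1/10·π_4 + 1/5·π_5
  π_2 = 3/10·π_0 + 1/5·π_1 + 1/10·π_2 + 1/10·π_3 + 1/5·π_4 + 1/5·π_5
  π_3 = 1/5·π_0 + 1/10·π_1 + 1/5·π_2 + 3/10·π_3 + 1/10·π_4 + 1/5·π_5
  π_4 = 1/10·π_0 + 1/5·π_1 + 1/5·π_2 + 1/5·π_3 + 1/10·π_4 + 1/10·π_5
  normalize: π_0 + π_1 + π_2 + π_3 + π_4 + π_5 = 1
Solving the linear system gives exactly π = [2734/18295, 2511/18295, 6517/36590, 6961/36590, 5509/36590, 7113/36590].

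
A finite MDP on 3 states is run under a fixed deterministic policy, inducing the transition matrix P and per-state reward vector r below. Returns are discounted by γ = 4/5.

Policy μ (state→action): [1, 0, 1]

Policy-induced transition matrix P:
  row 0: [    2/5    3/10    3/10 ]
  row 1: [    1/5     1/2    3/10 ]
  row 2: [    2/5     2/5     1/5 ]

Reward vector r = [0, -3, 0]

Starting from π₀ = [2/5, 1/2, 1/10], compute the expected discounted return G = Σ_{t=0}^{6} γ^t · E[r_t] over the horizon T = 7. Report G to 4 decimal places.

t=0: π = [0.4000, 0.5000, 0.1000], E[r] = -1.5000, γ^t·E[r] = -1.500000, running G = -1.500000
t=1: π = [0.3000, 0.4100, 0.2900], E[r] = -1.2300, γ^t·E[r] = -0.984000, running G = -2.484000
t=2: π = [0.3180, 0.4110, 0.2710], E[r] = -1.2330, γ^t·E[r] = -0.789120, running G = -3.273120
t=3: π = [0.3178, 0.4093, 0.2729], E[r] = -1.2279, γ^t·E[r] = -0.628685, running G = -3.901805
t=4: π = [0.3181, 0.4092, 0.2727], E[r] = -1.2275, γ^t·E[r] = -0.502764, running G = -4.404568
t=5: π = [0.3182, 0.4091, 0.2727], E[r] = -1.2273, γ^t·E[r] = -0.402163, running G = -4.806731
t=6: π = [0.3182, 0.4091, 0.2727], E[r] = -1.2273, γ^t·E[r] = -0.321724, running G = -5.128455

G = -5.1285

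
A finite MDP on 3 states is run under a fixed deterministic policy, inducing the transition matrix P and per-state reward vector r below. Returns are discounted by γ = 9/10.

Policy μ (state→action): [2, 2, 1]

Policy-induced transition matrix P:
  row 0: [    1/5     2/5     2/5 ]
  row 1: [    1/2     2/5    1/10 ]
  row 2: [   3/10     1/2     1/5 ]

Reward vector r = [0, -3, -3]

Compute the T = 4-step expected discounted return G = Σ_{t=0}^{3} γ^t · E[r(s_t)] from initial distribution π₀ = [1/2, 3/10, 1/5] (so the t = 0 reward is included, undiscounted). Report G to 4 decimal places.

t=0: π = [0.5000, 0.3000, 0.2000], E[r] = -1.5000, γ^t·E[r] = -1.500000, running G = -1.500000
t=1: π = [0.3100, 0.4200, 0.2700], E[r] = -2.0700, γ^t·E[r] = -1.863000, running G = -3.363000
t=2: π = [0.3530, 0.4270, 0.2200], E[r] = -1.9410, γ^t·E[r] = -1.572210, running G = -4.935210
t=3: π = [0.3501, 0.4220, 0.2279], E[r] = -1.9497, γ^t·E[r] = -1.421331, running G = -6.356541

G = -6.3565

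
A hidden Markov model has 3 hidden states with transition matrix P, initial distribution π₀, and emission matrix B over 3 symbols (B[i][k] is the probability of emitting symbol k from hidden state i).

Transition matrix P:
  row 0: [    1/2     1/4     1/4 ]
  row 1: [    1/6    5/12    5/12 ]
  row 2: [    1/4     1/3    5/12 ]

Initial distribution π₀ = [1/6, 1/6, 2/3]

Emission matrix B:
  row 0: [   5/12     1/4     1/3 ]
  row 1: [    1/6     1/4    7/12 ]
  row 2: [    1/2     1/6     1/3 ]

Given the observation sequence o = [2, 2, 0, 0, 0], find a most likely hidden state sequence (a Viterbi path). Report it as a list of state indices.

path = [2, 1, 2, 2, 2]

t=0: δ = [5.556e-02, 9.722e-02, 2.222e-01]  (obs o_0=2)
t=1: δ = [1.852e-02, 4.321e-02, 3.086e-02]  ψ = [2, 2, 2]  (obs o_1=2)
t=2: δ = [3.858e-03, 3.001e-03, 9.002e-03]  ψ = [0, 1, 1]  (obs o_2=0)
t=3: δ = [9.377e-04, 5.001e-04, 1.875e-03]  ψ = [2, 2, 2]  (obs o_3=0)
t=4: δ = [1.954e-04, 1.042e-04, 3.907e-04]  ψ = [0, 2, 2]  (obs o_4=0)
backtrack: best end state = 2; path = [2, 1, 2, 2, 2]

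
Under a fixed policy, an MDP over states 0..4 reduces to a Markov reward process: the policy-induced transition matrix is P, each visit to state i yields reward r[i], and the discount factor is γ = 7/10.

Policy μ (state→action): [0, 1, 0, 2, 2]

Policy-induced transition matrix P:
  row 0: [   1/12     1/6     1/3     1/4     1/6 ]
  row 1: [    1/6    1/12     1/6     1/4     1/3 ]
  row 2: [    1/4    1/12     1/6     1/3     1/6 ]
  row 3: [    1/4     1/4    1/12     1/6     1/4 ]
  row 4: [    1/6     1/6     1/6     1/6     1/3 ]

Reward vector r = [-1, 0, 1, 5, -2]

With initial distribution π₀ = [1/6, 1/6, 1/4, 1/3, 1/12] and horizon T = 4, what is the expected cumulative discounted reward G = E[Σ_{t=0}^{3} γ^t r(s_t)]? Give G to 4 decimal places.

G = 2.5662

t=0: π = [0.1667, 0.1667, 0.2500, 0.3333, 0.0833], E[r] = 1.5833, γ^t·E[r] = 1.583333, running G = 1.583333
t=1: π = [0.2014, 0.1597, 0.1667, 0.2361, 0.2361], E[r] = 0.6736, γ^t·E[r] = 0.471528, running G = 2.054861
t=2: π = [0.1834, 0.1591, 0.1806, 0.2245, 0.2523], E[r] = 0.6152, γ^t·E[r] = 0.301429, running G = 2.356291
t=3: π = [0.1851, 0.1571, 0.1785, 0.2253, 0.2540], E[r] = 0.6120, γ^t·E[r] = 0.209925, running G = 2.566216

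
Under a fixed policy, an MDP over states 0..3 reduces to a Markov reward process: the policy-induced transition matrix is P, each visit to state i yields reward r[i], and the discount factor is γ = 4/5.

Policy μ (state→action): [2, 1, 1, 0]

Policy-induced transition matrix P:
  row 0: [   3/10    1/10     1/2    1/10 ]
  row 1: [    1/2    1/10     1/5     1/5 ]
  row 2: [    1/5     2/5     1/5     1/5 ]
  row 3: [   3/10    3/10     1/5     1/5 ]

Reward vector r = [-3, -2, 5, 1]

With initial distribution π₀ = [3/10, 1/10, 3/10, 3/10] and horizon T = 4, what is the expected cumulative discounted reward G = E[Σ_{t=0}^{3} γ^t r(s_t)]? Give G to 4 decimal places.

G = 1.1629

t=0: π = [0.3000, 0.1000, 0.3000, 0.3000], E[r] = 0.7000, γ^t·E[r] = 0.700000, running G = 0.700000
t=1: π = [0.2900, 0.2500, 0.2900, 0.1700], E[r] = 0.2500, γ^t·E[r] = 0.200000, running G = 0.900000
t=2: π = [0.3210, 0.2210, 0.2870, 0.1710], E[r] = 0.2010, γ^t·E[r] = 0.128640, running G = 1.028640
t=3: π = [0.3155, 0.2203, 0.2963, 0.1679], E[r] = 0.2623, γ^t·E[r] = 0.134298, running G = 1.162938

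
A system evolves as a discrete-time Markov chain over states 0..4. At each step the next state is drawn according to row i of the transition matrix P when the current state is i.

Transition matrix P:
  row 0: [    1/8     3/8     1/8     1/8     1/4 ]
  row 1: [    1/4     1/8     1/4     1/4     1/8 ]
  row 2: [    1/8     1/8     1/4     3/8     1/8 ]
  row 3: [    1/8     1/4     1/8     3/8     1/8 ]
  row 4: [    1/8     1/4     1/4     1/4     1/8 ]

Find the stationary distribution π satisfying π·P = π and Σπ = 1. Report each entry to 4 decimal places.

Balance equations π_j = Σ_i π_i·P[i][j]:
  π_0 = 1/8·π_0 + 1/4·π_1 + 1/8·π_2 + 1/8·π_3 + 1/8·π_4
  π_1 = 3/8·π_0 + 1/8·π_1 + 1/8·π_2 + 1/4·π_3 + 1/4·π_4
  π_2 = 1/8·π_0 + 1/4·π_1 + 1/4·π_2 + 1/8·π_3 + 1/4·π_4
  π_3 = 1/8·π_0 + 1/4·π_1 + 3/8·π_2 + 3/8·π_3 + 1/4·π_4
  normalize: π_0 + π_1 + π_2 + π_3 + π_4 = 1
Solving the linear system gives exactly π = [205/1347, 293/1347, 262/1347, 131/449, 194/1347].

π = [0.1522, 0.2175, 0.1945, 0.2918, 0.1440]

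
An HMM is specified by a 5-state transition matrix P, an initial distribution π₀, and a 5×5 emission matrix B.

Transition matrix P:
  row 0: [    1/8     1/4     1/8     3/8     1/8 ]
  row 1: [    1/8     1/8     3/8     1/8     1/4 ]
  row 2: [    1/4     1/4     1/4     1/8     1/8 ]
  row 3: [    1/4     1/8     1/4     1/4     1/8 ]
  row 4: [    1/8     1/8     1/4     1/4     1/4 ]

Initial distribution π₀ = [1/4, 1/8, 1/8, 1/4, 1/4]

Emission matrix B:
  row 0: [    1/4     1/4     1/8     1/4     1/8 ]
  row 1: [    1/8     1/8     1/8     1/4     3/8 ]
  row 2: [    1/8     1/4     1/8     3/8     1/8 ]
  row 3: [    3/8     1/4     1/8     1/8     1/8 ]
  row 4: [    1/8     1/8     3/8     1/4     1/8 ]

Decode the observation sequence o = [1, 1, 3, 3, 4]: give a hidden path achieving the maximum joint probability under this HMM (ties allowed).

t=0: δ = [6.250e-02, 1.562e-02, 3.125e-02, 6.250e-02, 3.125e-02]  (obs o_0=1)
t=1: δ = [3.906e-03, 1.953e-03, 3.906e-03, 5.859e-03, 9.766e-04]  ψ = [3, 0, 3, 0, 0]  (obs o_1=1)
t=2: δ = [3.662e-04, 2.441e-04, 5.493e-04, 1.831e-04, 1.831e-04]  ψ = [3, 0, 3, 0, 3]  (obs o_2=3)
t=3: δ = [3.433e-05, 3.433e-05, 5.150e-05, 1.717e-05, 1.717e-05]  ψ = [2, 2, 2, 0, 2]  (obs o_3=3)
t=4: δ = [1.609e-06, 4.828e-06, 1.609e-06, 1.609e-06, 1.073e-06]  ψ = [2, 2, 1, 0, 1]  (obs o_4=4)
backtrack: best end state = 1; path = [0, 3, 2, 2, 1]

path = [0, 3, 2, 2, 1]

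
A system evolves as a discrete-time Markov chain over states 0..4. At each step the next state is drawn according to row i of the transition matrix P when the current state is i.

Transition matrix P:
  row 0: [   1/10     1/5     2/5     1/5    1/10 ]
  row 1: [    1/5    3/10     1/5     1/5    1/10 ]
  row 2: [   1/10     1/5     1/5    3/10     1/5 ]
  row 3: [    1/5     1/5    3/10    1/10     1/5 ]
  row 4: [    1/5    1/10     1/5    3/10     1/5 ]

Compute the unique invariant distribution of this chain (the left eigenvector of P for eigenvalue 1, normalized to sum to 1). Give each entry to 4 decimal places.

π = [0.1588, 0.2040, 0.2537, 0.2198, 0.1637]

Balance equations π_j = Σ_i π_i·P[i][j]:
  π_0 = 1/10·π_0 + 1/5·π_1 + 1/10·π_2 + 1/5·π_3 + 1/5·π_4
  π_1 = 1/5·π_0 + 3/10·π_1 + 1/5·π_2 + 1/5·π_3 + 1/10·π_4
  π_2 = 2/5·π_0 + 1/5·π_1 + 1/5·π_2 + 3/10·π_3 + 1/5·π_4
  π_3 = 1/5·π_0 + 1/5·π_1 + 3/10·π_2 + 1/10·π_3 + 3/10·π_4
  normalize: π_0 + π_1 + π_2 + π_3 + π_4 = 1
Solving the linear system gives exactly π = [575/3622, 739/3622, 919/3622, 398/1811, 593/3622].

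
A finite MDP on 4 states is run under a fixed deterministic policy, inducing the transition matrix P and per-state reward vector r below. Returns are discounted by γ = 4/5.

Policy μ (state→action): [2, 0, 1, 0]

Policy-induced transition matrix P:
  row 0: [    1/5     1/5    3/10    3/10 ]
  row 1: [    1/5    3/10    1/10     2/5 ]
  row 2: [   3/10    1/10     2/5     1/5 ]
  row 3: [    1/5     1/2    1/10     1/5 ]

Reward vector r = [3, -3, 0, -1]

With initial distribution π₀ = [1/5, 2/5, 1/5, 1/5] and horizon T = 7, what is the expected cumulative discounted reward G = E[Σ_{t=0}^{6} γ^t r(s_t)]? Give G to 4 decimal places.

G = -2.2649

t=0: π = [0.2000, 0.4000, 0.2000, 0.2000], E[r] = -0.8000, γ^t·E[r] = -0.800000, running G = -0.800000
t=1: π = [0.2200, 0.2800, 0.2000, 0.3000], E[r] = -0.4800, γ^t·E[r] = -0.384000, running G = -1.184000
t=2: π = [0.2200, 0.2980, 0.2040, 0.2780], E[r] = -0.5120, γ^t·E[r] = -0.327680, running G = -1.511680
t=3: π = [0.2204, 0.2928, 0.2052, 0.2816], E[r] = -0.4988, γ^t·E[r] = -0.255386, running G = -1.767066
t=4: π = [0.2205, 0.2932, 0.2056, 0.2806], E[r] = -0.4988, γ^t·E[r] = -0.204292, running G = -1.971358
t=5: π = [0.2206, 0.2929, 0.2058, 0.2807], E[r] = -0.4978, γ^t·E[r] = -0.163128, running G = -2.134486
t=6: π = [0.2206, 0.2929, 0.2059, 0.2806], E[r] = -0.4977, γ^t·E[r] = -0.130464, running G = -2.264949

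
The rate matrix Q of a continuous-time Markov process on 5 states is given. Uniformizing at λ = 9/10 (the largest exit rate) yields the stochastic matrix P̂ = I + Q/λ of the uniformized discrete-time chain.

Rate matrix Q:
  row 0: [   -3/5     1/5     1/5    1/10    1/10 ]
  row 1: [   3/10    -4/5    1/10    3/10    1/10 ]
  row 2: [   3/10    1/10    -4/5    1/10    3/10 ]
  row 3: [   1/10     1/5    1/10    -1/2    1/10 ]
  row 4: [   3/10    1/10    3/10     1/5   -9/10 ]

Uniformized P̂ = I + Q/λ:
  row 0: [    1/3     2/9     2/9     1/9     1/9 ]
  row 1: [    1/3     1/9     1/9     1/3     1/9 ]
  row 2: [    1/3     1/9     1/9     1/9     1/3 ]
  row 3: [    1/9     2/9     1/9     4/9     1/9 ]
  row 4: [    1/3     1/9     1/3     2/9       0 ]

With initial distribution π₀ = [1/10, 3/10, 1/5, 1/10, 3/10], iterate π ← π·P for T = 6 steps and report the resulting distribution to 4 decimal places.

π = [0.2788, 0.1694, 0.1720, 0.2454, 0.1344]

t=0: π = [0.1000, 0.3000, 0.2000, 0.1000, 0.3000]
t=1: π = [0.3111, 0.1333, 0.1889, 0.2444, 0.1222]
t=2: π = [0.2790, 0.1728, 0.1728, 0.2358, 0.1395]
t=3: π = [0.2809, 0.1683, 0.1731, 0.2436, 0.1340]
t=4: π = [0.2792, 0.1694, 0.1721, 0.2446, 0.1347]
t=5: π = [0.2790, 0.1693, 0.1721, 0.2453, 0.1344]
t=6: π = [0.2788, 0.1694, 0.1720, 0.2454, 0.1344]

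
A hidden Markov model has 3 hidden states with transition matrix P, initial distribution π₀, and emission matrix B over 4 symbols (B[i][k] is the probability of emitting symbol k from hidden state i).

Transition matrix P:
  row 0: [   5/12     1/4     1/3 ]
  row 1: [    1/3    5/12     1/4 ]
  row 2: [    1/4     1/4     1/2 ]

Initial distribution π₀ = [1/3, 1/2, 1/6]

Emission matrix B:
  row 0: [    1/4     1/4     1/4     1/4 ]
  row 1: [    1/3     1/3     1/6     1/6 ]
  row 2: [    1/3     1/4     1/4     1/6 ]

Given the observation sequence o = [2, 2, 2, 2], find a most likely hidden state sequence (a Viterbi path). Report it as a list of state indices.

t=0: δ = [8.333e-02, 8.333e-02, 4.167e-02]  (obs o_0=2)
t=1: δ = [8.681e-03, 5.787e-03, 6.944e-03]  ψ = [0, 1, 0]  (obs o_1=2)
t=2: δ = [9.042e-04, 4.019e-04, 8.681e-04]  ψ = [0, 1, 2]  (obs o_2=2)
t=3: δ = [9.419e-05, 3.768e-05, 1.085e-04]  ψ = [0, 0, 2]  (obs o_3=2)
backtrack: best end state = 2; path = [0, 2, 2, 2]

path = [0, 2, 2, 2]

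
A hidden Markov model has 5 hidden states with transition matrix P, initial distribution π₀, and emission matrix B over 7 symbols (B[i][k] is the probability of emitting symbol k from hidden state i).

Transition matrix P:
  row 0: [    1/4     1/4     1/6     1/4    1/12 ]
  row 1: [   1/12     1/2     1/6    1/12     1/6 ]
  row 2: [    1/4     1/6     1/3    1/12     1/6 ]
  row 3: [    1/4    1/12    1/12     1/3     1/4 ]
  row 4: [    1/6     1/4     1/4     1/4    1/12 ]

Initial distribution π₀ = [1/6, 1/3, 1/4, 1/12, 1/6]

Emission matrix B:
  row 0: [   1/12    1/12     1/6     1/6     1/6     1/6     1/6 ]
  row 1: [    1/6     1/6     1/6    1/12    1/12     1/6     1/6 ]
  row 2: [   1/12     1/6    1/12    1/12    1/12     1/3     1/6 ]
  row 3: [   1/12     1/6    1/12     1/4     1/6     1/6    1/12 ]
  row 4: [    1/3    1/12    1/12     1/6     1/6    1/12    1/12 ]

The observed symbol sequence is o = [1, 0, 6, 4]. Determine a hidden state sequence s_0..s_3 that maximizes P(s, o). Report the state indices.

t=0: δ = [1.389e-02, 5.556e-02, 4.167e-02, 1.389e-02, 1.389e-02]  (obs o_0=1)
t=1: δ = [8.681e-04, 4.630e-03, 1.157e-03, 3.858e-04, 3.086e-03]  ψ = [2, 1, 2, 1, 1]  (obs o_1=0)
t=2: δ = [8.573e-05, 3.858e-04, 1.286e-04, 6.430e-05, 6.430e-05]  ψ = [4, 1, 1, 4, 1]  (obs o_2=6)
t=3: δ = [5.358e-06, 1.608e-05, 5.358e-06, 5.358e-06, 1.072e-05]  ψ = [1, 1, 1, 1, 1]  (obs o_3=4)
backtrack: best end state = 1; path = [1, 1, 1, 1]

path = [1, 1, 1, 1]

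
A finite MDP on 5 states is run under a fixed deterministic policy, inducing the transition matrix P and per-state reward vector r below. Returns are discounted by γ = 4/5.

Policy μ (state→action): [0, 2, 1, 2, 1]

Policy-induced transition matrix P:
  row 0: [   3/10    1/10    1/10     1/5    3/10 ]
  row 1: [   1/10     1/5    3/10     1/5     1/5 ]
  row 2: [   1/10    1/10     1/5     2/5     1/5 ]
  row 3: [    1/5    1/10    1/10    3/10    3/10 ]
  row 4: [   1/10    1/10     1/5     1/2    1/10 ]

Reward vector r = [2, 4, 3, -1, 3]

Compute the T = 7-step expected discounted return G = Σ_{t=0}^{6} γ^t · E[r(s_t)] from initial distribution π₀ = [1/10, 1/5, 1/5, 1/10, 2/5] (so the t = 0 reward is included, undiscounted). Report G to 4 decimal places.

G = 7.3782

t=0: π = [0.1000, 0.2000, 0.2000, 0.1000, 0.4000], E[r] = 2.7000, γ^t·E[r] = 2.700000, running G = 2.700000
t=1: π = [0.1300, 0.1200, 0.2000, 0.3700, 0.1800], E[r] = 1.5100, γ^t·E[r] = 1.208000, running G = 3.908000
t=2: π = [0.1630, 0.1120, 0.1620, 0.3310, 0.2320], E[r] = 1.6250, γ^t·E[r] = 1.040000, running G = 4.948000
t=3: π = [0.1657, 0.1112, 0.1618, 0.3351, 0.2262], E[r] = 1.6051, γ^t·E[r] = 0.821811, running G = 5.769811
t=4: π = [0.1667, 0.1111, 0.1610, 0.3337, 0.2275], E[r] = 1.6096, γ^t·E[r] = 0.659272, running G = 6.429083
t=5: π = [0.1667, 0.1111, 0.1611, 0.3338, 0.2273], E[r] = 1.6091, γ^t·E[r] = 0.527281, running G = 6.956364
t=6: π = [0.1667, 0.1111, 0.1611, 0.3338, 0.2273], E[r] = 1.6093, γ^t·E[r] = 0.421856, running G = 7.378219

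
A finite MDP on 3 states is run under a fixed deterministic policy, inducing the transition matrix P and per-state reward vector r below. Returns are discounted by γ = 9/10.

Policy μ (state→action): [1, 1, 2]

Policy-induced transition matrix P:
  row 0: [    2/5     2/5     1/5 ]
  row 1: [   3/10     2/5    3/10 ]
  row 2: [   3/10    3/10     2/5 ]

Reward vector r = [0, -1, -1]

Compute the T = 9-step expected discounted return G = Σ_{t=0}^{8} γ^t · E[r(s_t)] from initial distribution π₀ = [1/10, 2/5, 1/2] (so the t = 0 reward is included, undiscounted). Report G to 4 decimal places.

t=0: π = [0.1000, 0.4000, 0.5000], E[r] = -0.9000, γ^t·E[r] = -0.900000, running G = -0.900000
t=1: π = [0.3100, 0.3500, 0.3400], E[r] = -0.6900, γ^t·E[r] = -0.621000, running G = -1.521000
t=2: π = [0.3310, 0.3660, 0.3030], E[r] = -0.6690, γ^t·E[r] = -0.541890, running G = -2.062890
t=3: π = [0.3331, 0.3697, 0.2972], E[r] = -0.6669, γ^t·E[r] = -0.486170, running G = -2.549060
t=4: π = [0.3333, 0.3703, 0.2964], E[r] = -0.6667, γ^t·E[r] = -0.437415, running G = -2.986475
t=5: π = [0.3333, 0.3704, 0.2963], E[r] = -0.6667, γ^t·E[r] = -0.393661, running G = -3.380137
t=6: π = [0.3333, 0.3704, 0.2963], E[r] = -0.6667, γ^t·E[r] = -0.354294, running G = -3.734431
t=7: π = [0.3333, 0.3704, 0.2963], E[r] = -0.6667, γ^t·E[r] = -0.318865, running G = -4.053296
t=8: π = [0.3333, 0.3704, 0.2963], E[r] = -0.6667, γ^t·E[r] = -0.286978, running G = -4.340274

G = -4.3403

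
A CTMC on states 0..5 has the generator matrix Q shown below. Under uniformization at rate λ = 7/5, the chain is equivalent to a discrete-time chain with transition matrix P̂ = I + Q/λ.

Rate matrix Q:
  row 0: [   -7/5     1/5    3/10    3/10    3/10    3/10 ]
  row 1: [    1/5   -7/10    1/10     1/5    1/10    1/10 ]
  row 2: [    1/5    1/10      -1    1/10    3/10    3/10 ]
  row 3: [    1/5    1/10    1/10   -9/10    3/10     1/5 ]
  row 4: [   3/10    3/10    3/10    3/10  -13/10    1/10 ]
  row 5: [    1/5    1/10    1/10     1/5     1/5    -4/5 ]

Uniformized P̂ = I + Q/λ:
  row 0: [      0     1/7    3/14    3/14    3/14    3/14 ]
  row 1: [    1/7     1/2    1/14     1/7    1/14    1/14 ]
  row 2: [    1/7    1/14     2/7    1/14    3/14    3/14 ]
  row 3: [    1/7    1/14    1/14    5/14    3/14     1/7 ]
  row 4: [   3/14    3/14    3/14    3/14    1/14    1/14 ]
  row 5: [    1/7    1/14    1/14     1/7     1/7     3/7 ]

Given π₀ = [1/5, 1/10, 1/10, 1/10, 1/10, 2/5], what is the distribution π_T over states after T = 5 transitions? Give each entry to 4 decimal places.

π = [0.1346, 0.1789, 0.1432, 0.1950, 0.1530, 0.1954]

t=0: π = [0.2000, 0.1000, 0.1000, 0.1000, 0.1000, 0.4000]
t=1: π = [0.1214, 0.1429, 0.1357, 0.1786, 0.1571, 0.2643]
t=2: π = [0.1367, 0.1638, 0.1403, 0.1913, 0.1526, 0.2153]
t=3: π = [0.1342, 0.1732, 0.1428, 0.1945, 0.1537, 0.2016]
t=4: π = [0.1347, 0.1772, 0.1432, 0.1949, 0.1532, 0.1969]
t=5: π = [0.1346, 0.1789, 0.1432, 0.1950, 0.1530, 0.1954]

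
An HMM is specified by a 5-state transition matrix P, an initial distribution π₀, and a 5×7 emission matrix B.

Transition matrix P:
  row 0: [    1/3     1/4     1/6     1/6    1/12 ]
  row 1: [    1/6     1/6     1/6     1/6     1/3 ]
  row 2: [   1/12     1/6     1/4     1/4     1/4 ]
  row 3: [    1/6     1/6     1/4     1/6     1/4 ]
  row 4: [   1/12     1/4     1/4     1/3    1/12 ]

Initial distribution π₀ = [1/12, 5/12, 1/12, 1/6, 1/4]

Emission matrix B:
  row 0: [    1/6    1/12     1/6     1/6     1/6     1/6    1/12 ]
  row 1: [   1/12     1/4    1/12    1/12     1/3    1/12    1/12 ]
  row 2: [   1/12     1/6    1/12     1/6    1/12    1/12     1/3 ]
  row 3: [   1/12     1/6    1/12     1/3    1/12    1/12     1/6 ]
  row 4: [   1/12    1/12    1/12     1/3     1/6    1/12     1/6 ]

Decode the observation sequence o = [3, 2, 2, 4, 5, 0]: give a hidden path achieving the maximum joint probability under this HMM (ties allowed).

t=0: δ = [1.389e-02, 3.472e-02, 1.389e-02, 5.556e-02, 8.333e-02]  (obs o_0=3)
t=1: δ = [1.543e-03, 1.736e-03, 1.736e-03, 2.315e-03, 1.157e-03]  ψ = [3, 4, 4, 4, 3]  (obs o_1=2)
t=2: δ = [8.573e-05, 3.215e-05, 4.823e-05, 3.617e-05, 4.823e-05]  ψ = [0, 0, 3, 2, 1]  (obs o_2=2)
t=3: δ = [4.763e-06, 7.144e-06, 1.191e-06, 1.340e-06, 2.009e-06]  ψ = [0, 0, 0, 4, 2]  (obs o_3=4)
t=4: δ = [2.646e-07, 9.923e-08, 9.923e-08, 9.923e-08, 1.985e-07]  ψ = [0, 0, 1, 1, 1]  (obs o_4=5)
t=5: δ = [1.470e-08, 5.513e-09, 4.135e-09, 5.513e-09, 2.756e-09]  ψ = [0, 0, 4, 4, 1]  (obs o_5=0)
backtrack: best end state = 0; path = [3, 0, 0, 0, 0, 0]

path = [3, 0, 0, 0, 0, 0]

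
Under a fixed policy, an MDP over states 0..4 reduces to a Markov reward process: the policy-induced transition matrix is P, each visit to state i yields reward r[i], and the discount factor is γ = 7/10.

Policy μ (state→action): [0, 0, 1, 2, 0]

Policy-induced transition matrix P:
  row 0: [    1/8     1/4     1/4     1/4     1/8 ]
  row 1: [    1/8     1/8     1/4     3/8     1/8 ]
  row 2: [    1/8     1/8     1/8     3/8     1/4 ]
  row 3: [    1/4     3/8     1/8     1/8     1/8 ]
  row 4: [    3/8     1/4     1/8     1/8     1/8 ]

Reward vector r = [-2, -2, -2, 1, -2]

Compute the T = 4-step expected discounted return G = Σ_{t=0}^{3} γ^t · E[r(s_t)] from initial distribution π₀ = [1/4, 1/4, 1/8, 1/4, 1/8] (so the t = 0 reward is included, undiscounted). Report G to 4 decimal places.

t=0: π = [0.2500, 0.2500, 0.1250, 0.2500, 0.1250], E[r] = -1.2500, γ^t·E[r] = -1.250000, running G = -1.250000
t=1: π = [0.1875, 0.2344, 0.1875, 0.2500, 0.1406], E[r] = -1.2500, γ^t·E[r] = -0.875000, running G = -2.125000
t=2: π = [0.1914, 0.2285, 0.1777, 0.2539, 0.1484], E[r] = -1.2383, γ^t·E[r] = -0.606758, running G = -2.731758
t=3: π = [0.1938, 0.2310, 0.1775, 0.2505, 0.1472], E[r] = -1.2485, γ^t·E[r] = -0.428248, running G = -3.160005

G = -3.1600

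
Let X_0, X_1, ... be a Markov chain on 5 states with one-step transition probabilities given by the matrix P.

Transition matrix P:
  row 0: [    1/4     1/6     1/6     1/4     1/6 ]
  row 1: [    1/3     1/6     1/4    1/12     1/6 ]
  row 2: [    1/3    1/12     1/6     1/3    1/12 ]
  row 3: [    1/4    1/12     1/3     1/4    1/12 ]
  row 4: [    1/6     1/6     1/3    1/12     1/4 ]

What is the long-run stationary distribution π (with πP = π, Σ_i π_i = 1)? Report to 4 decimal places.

Balance equations π_j = Σ_i π_i·P[i][j]:
  π_0 = 1/4·π_0 + 1/3·π_1 + 1/3·π_2 + 1/4·π_3 + 1/6·π_4
  π_1 = 1/6·π_0 + 1/6·π_1 + 1/12·π_2 + 1/12·π_3 + 1/6·π_4
  π_2 = 1/6·π_0 + 1/4·π_1 + 1/6·π_2 + 1/3·π_3 + 1/3·π_4
  π_3 = 1/4·π_0 + 1/12·π_1 + 1/3·π_2 + 1/4·π_3 + 1/12·π_4
  normalize: π_0 + π_1 + π_2 + π_3 + π_4 = 1
Solving the linear system gives exactly π = [1663/6185, 792/6185, 1473/6185, 1393/6185, 864/6185].

π = [0.2689, 0.1281, 0.2382, 0.2252, 0.1397]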